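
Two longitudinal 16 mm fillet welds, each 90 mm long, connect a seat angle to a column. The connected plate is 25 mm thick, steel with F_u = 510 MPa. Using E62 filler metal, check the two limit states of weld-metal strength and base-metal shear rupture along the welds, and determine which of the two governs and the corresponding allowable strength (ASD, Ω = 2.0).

R_n/Ω ≈ 379 kN (weld metal governs)

E62XX → F_EXX = 620 MPa.
t_e = 0.707 × 16 = 11.31 mm; L = 180 mm.
Weld metal: R_n/Ω = (1/2.0) × 0.6 × 620 × 11.31 × 180 × 10⁻³ = 378.7 kN.
Base metal (shear rupture): R_n/Ω = (1/2.0) × 0.6 × 510 × 25 × 180 × 10⁻³ = 688.5 kN.
Governing: weld metal.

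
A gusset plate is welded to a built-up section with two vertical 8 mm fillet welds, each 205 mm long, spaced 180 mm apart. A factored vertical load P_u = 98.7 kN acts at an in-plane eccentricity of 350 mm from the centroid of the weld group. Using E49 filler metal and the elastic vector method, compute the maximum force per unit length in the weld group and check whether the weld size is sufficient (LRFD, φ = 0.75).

f_max ≈ 1160 N/mm; adequate

E49XX → F_EXX = 490 MPa.
Total weld length L_w = 410 mm. Treat welds as unit-width lines.
Polar moment about centroid: J = 2[d³/12 + d(b/2)²] = 2[205³/12 + 205×90²] = 4757000 mm³.
Direct shear f_v = P/L_w = 98.7×10³ / 410 = 240.7 N/mm (vertical).
Torsion M = P·e = 98.7×10³ × 350 = 34545000 N·mm.
Critical point at (x, y) = (90, 102.5) from centroid. f_tx = M·y/J = 744.4 N/mm; f_ty = M·x/J = 653.6 N/mm.
Resultant f_max = √[f_tx² + (f_v + f_ty)²] = √[744.4² + (240.7 + 653.6)²] = 1164 N/mm.
Capacity per unit length: φr_n = 0.75 × 0.6 × 490 × (0.707 × 8) = 1247 N/mm.
1164 ≤ 1247 → adequate.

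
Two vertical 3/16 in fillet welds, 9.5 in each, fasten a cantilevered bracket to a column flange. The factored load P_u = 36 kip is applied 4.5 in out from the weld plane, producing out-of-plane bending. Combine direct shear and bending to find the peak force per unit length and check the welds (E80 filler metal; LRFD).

E80XX → F_EXX = 80 ksi.
L_w = 2 × 9.5 = 19 in; section modulus (unit throat) S = 2 × L²/6 = 30.08 in².
Direct shear f_v = P/L_w = 36/19 = 1.895 kip/in.
Moment M = P × e = 36 × 4.5 = 162 kip·in; bending f_b = M/S = 5.385 kip/in.
f_max = √(f_v² + f_b²) = √(1.895² + 5.385²) = 5.709 kip/in.
φr_n = 0.75 × 0.6 × 80 × (0.707 × 0.1875) = 4.772 kip/in → NOT adequate.

f_max ≈ 5.71 kip/in; NOT adequate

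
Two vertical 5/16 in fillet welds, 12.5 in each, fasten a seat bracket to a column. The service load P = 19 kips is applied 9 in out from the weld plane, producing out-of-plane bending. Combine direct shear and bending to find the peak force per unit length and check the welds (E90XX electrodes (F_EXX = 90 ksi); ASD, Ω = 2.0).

L_w = 2 × 12.5 = 25 in; section modulus (unit throat) S = 2 × L²/6 = 52.08 in².
Direct shear f_v = P/L_w = 19/25 = 0.76 kip/in.
Moment M = P × e = 19 × 9 = 171 kip·in; bending f_b = M/S = 3.283 kip/in.
f_max = √(f_v² + f_b²) = √(0.76² + 3.283²) = 3.37 kip/in.
r_n/Ω = (1/2.0) × 0.6 × 90 × (0.707 × 0.3125) = 5.965 kip/in → adequate.

f_max ≈ 3.37 kip/in; adequate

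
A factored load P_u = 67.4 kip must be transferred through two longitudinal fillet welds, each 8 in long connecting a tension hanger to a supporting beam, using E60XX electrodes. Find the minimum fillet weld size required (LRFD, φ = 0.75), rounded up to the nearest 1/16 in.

w = 1/4 in

E60XX → F_EXX = 60 ksi.
Total weld length L = 16 in.
Required throat t_e = P_u / (φ × 0.6 F_EXX × L) = 67.4 / (0.75 × 0.6 × 60 × 16) = 0.156 in.
Required leg w = t_e / 0.707 = 0.2207 in → use 1/4 in.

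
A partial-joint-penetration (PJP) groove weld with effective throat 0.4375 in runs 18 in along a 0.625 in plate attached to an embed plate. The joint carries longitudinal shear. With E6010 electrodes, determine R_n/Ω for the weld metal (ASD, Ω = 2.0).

R_n/Ω ≈ 142 kips

E60XX → F_EXX = 60 ksi.
Effective throat (given) t_e = 0.4375 in.
A_we = 0.4375 × 18 = 7.875 in².
F_nw = 0.6 F_EXX = 36 ksi.
R_n/Ω = (36 × 7.875) / 2.0 = 141.8 kips.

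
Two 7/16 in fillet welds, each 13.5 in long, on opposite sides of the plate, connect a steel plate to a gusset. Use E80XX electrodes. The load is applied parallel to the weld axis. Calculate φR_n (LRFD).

φR_n ≈ 301 kips

E80XX → F_EXX = 80 ksi.
Effective throat t_e = 0.707 × 0.4375 = 0.3093 in.
Total length L = 27 in; A_we = 0.3093 × 27 = 8.351 in².
F_nw = 0.6 F_EXX = 0.6 × 80 = 48 ksi.
φR_n = 0.75 × 48 × 8.351 = 300.7 kips.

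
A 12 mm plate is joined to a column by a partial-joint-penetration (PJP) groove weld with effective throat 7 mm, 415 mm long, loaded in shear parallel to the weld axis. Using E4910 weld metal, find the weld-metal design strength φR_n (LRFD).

E49XX → F_EXX = 490 MPa.
Effective throat (given) t_e = 7 mm.
A_we = 7 × 415 = 2905 mm².
F_nw = 0.6 F_EXX = 294 MPa.
φR_n = 0.75 × 294 × 2905 × 10⁻³ = 640.6 kN.

φR_n ≈ 641 kN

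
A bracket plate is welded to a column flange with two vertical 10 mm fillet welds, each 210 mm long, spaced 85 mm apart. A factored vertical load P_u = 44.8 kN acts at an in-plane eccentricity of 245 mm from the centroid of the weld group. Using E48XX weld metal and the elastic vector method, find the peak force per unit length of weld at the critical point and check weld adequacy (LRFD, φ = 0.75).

f_max ≈ 588 N/mm; adequate

E48XX → F_EXX = 480 MPa.
Total weld length L_w = 420 mm. Treat welds as unit-width lines.
Polar moment about centroid: J = 2[d³/12 + d(b/2)²] = 2[210³/12 + 210×42.5²] = 2302000 mm³.
Direct shear f_v = P/L_w = 44.8×10³ / 420 = 106.7 N/mm (vertical).
Torsion M = P·e = 44.8×10³ × 245 = 10976000 N·mm.
Critical point at (x, y) = (42.5, 105) from centroid. f_tx = M·y/J = 500.6 N/mm; f_ty = M·x/J = 202.6 N/mm.
Resultant f_max = √[f_tx² + (f_v + f_ty)²] = √[500.6² + (106.7 + 202.6)²] = 588.5 N/mm.
Capacity per unit length: φr_n = 0.75 × 0.6 × 480 × (0.707 × 10) = 1527 N/mm.
588.5 ≤ 1527 → adequate.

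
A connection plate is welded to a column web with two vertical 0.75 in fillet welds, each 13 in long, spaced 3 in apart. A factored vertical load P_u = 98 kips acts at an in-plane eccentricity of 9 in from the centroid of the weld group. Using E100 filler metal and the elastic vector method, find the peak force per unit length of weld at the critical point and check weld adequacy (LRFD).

f_max ≈ 15.2 kip/in; adequate

E100XX → F_EXX = 100 ksi.
Total weld length L_w = 26 in. Treat welds as unit-width lines.
Polar moment about centroid: J = 2[d³/12 + d(b/2)²] = 2[13³/12 + 13×1.5²] = 424.7 in³.
Direct shear f_v = P/L_w = 98 / 26 = 3.769 kip/in (vertical).
Torsion M = P·e = 98 × 9 = 882 kip·in.
Critical point at (x, y) = (1.5, 6.5) from centroid. f_tx = M·y/J = 13.5 kip/in; f_ty = M·x/J = 3.115 kip/in.
Resultant f_max = √[f_tx² + (f_v + f_ty)²] = √[13.5² + (3.769 + 3.115)²] = 15.15 kip/in.
Capacity per unit length: φr_n = 0.75 × 0.6 × 100 × (0.707 × 0.75) = 23.86 kip/in.
15.15 ≤ 23.86 → adequate.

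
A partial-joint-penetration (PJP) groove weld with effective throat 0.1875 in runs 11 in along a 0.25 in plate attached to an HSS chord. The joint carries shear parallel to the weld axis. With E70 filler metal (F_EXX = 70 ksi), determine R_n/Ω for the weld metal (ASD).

Effective throat (given) t_e = 0.1875 in.
A_we = 0.1875 × 11 = 2.062 in².
F_nw = 0.6 F_EXX = 42 ksi.
R_n/Ω = (42 × 2.062) / 2.0 = 43.31 kip.

R_n/Ω ≈ 43.3 kip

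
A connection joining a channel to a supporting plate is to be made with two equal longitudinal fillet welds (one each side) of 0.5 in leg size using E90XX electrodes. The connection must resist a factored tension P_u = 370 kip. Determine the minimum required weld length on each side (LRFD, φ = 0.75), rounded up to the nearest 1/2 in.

E90XX → F_EXX = 90 ksi.
Throat t_e = 0.707 × 0.5 = 0.3535 in.
φr_n = 0.75 × 0.6 × 90 × 0.3535 = 14.32 kip/in.
L_req = P_u / φr_n = 370 / 14.32 = 25.84 in total.
Per side: 25.84 / 2 = 12.92 in.
Round up → use L = 13 in on each side.

L = 13 in on each side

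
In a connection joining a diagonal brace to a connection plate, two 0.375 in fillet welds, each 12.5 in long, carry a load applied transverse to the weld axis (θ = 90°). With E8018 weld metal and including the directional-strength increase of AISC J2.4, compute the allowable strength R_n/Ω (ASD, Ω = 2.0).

R_n/Ω ≈ 239 kips

E80XX → F_EXX = 80 ksi.
t_e = 0.707 × 0.375 = 0.2651 in; A_we = 0.2651 × 25 = 6.628 in².
Directional factor: 1.0 + 0.5 sin^1.5(90°) = 1.5.
F_nw = 0.6 × 80 × 1.5 = 72 ksi.
R_n/Ω = (72 × 6.628) / 2.0 = 238.6 kips.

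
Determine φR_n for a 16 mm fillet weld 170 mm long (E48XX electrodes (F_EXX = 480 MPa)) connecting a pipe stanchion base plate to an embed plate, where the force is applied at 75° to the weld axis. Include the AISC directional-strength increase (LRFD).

φR_n ≈ 613 kN

t_e = 0.707 × 16 = 11.31 mm; A_we = 11.31 × 170 = 1923 mm².
Directional factor: 1.0 + 0.5 sin^1.5(75°) = 1.475.
F_nw = 0.6 × 480 × 1.475 = 424.7 MPa.
φR_n = 0.75 × 424.7 × 1923 × 10⁻³ = 612.5 kN.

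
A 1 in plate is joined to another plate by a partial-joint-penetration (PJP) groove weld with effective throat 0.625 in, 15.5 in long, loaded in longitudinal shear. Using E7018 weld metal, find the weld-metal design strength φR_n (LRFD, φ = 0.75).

φR_n ≈ 305 kip

E70XX → F_EXX = 70 ksi.
Effective throat (given) t_e = 0.625 in.
A_we = 0.625 × 15.5 = 9.688 in².
F_nw = 0.6 F_EXX = 42 ksi.
φR_n = 0.75 × 42 × 9.688 = 305.2 kip.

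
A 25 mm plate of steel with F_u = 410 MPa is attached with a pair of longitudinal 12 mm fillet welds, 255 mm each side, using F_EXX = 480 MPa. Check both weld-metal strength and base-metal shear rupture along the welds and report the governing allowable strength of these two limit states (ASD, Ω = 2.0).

t_e = 0.707 × 12 = 8.484 mm; L = 510 mm.
Weld metal: R_n/Ω = (1/2.0) × 0.6 × 480 × 8.484 × 510 × 10⁻³ = 623.1 kN.
Base metal (shear rupture): R_n/Ω = (1/2.0) × 0.6 × 410 × 25 × 510 × 10⁻³ = 1568 kN.
Governing: weld metal.

R_n/Ω ≈ 623 kN (weld metal governs)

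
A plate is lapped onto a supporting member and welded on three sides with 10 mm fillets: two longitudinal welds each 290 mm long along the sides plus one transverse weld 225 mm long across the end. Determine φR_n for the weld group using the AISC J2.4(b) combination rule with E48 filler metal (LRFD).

E48XX → F_EXX = 480 MPa.
t_e = 0.707 × 10 = 7.07 mm.
R_nwl = 0.6 × 480 × 7.07 × 580 × 10⁻³ = 1181 kN (longitudinal, 2 welds).
R_nwt = 0.6 × 480 × 7.07 × 225 × 10⁻³ = 458.1 kN (transverse, base value).
(i) R_nwl + R_nwt = 1639 kN; (ii) 0.85 R_nwl + 1.5 R_nwt = 1691 kN.
R_n = max = 1691 kN [governs: (ii)]; φR_n = 1268 kN.

φR_n ≈ 1270 kN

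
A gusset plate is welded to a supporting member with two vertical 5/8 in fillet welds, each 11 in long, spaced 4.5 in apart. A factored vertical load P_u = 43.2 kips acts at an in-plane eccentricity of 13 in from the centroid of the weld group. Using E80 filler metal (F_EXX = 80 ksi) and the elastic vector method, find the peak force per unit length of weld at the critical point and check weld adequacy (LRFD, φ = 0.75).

f_max ≈ 10.9 kip/in; adequate

Total weld length L_w = 22 in. Treat welds as unit-width lines.
Polar moment about centroid: J = 2[d³/12 + d(b/2)²] = 2[11³/12 + 11×2.25²] = 333.2 in³.
Direct shear f_v = P/L_w = 43.2 / 22 = 1.964 kip/in (vertical).
Torsion M = P·e = 43.2 × 13 = 561.6 kip·in.
Critical point at (x, y) = (2.25, 5.5) from centroid. f_tx = M·y/J = 9.27 kip/in; f_ty = M·x/J = 3.792 kip/in.
Resultant f_max = √[f_tx² + (f_v + f_ty)²] = √[9.27² + (1.964 + 3.792)²] = 10.91 kip/in.
Capacity per unit length: φr_n = 0.75 × 0.6 × 80 × (0.707 × 0.625) = 15.91 kip/in.
10.91 ≤ 15.91 → adequate.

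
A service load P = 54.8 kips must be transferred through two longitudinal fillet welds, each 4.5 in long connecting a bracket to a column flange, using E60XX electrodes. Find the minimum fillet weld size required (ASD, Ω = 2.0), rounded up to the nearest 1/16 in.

E60XX → F_EXX = 60 ksi.
Total weld length L = 9 in.
Required throat t_e = P × Ω / (0.6 F_EXX × L) = 54.8 × 2.0 / (0.6 × 60 × 9) = 0.3383 in.
Required leg w = t_e / 0.707 = 0.4785 in → use 1/2 in.

w = 1/2 in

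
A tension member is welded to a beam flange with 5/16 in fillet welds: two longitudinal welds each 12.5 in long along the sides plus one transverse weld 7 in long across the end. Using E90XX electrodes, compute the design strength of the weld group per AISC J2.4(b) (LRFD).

E90XX → F_EXX = 90 ksi.
t_e = 0.707 × 0.3125 = 0.2209 in.
R_nwl = 0.6 × 90 × 0.2209 × 25 = 298.3 kip (longitudinal, 2 welds).
R_nwt = 0.6 × 90 × 0.2209 × 7 = 83.51 kip (transverse, base value).
(i) R_nwl + R_nwt = 381.8 kip; (ii) 0.85 R_nwl + 1.5 R_nwt = 378.8 kip.
R_n = max = 381.8 kip [governs: (i)]; φR_n = 286.3 kip.

φR_n ≈ 286 kip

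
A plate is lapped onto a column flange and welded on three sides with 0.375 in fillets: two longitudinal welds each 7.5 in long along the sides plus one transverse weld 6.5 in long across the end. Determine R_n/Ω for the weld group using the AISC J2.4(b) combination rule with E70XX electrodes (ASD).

E70XX → F_EXX = 70 ksi.
t_e = 0.707 × 0.375 = 0.2651 in.
R_nwl = 0.6 × 70 × 0.2651 × 15 = 167 kip (longitudinal, 2 welds).
R_nwt = 0.6 × 70 × 0.2651 × 6.5 = 72.38 kip (transverse, base value).
(i) R_nwl + R_nwt = 239.4 kip; (ii) 0.85 R_nwl + 1.5 R_nwt = 250.5 kip.
R_n = max = 250.5 kip [governs: (ii)]; R_n/Ω = 125.3 kip.

R_n/Ω ≈ 125 kip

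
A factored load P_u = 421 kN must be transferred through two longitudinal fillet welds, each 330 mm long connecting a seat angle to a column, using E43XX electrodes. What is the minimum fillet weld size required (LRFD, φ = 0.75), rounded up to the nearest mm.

w = 5 mm

E43XX → F_EXX = 430 MPa.
Total weld length L = 660 mm.
Required throat t_e = P_u / (φ × 0.6 F_EXX × L) = 421 / (0.75 × 0.6 × 430 × 660 × 10⁻³) = 3.297 mm.
Required leg w = t_e / 0.707 = 4.663 mm → use 5 mm.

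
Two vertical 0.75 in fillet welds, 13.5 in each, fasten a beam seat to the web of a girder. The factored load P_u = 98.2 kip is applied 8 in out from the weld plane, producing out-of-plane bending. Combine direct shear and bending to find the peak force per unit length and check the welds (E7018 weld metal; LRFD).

E70XX → F_EXX = 70 ksi.
L_w = 2 × 13.5 = 27 in; section modulus (unit throat) S = 2 × L²/6 = 60.75 in².
Direct shear f_v = P/L_w = 98.2/27 = 3.637 kip/in.
Moment M = P × e = 98.2 × 8 = 785.6 kip·in; bending f_b = M/S = 12.93 kip/in.
f_max = √(f_v² + f_b²) = √(3.637² + 12.93²) = 13.43 kip/in.
φr_n = 0.75 × 0.6 × 70 × (0.707 × 0.75) = 16.7 kip/in → adequate.

f_max ≈ 13.4 kip/in; adequate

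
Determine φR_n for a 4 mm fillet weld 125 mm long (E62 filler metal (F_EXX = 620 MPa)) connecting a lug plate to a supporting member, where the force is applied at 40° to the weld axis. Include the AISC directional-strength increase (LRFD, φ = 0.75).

φR_n ≈ 124 kN

t_e = 0.707 × 4 = 2.828 mm; A_we = 2.828 × 125 = 353.5 mm².
Directional factor: 1.0 + 0.5 sin^1.5(40°) = 1.258.
F_nw = 0.6 × 620 × 1.258 = 467.9 MPa.
φR_n = 0.75 × 467.9 × 353.5 × 10⁻³ = 124 kN.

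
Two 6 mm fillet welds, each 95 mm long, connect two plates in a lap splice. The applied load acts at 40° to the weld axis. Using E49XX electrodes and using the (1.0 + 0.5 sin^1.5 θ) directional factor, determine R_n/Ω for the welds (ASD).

R_n/Ω ≈ 149 kN

E49XX → F_EXX = 490 MPa.
t_e = 0.707 × 6 = 4.242 mm; A_we = 4.242 × 190 = 806 mm².
Directional factor: 1.0 + 0.5 sin^1.5(40°) = 1.258.
F_nw = 0.6 × 490 × 1.258 = 369.8 MPa.
R_n/Ω = (369.8 × 806) / 2.0 × 10⁻³ = 149 kN.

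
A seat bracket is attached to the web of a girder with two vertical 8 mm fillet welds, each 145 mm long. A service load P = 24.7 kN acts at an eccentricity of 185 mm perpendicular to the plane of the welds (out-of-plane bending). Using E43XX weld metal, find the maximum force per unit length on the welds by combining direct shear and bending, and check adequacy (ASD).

E43XX → F_EXX = 430 MPa.
L_w = 2 × 145 = 290 mm; section modulus (unit throat) S = 2 × L²/6 = 7008 mm².
Direct shear f_v = P/L_w = 24.7×10³/290 = 85.17 N/mm.
Moment M = P × e = 24.7×10³ × 185 = 4569500 N·mm; bending f_b = M/S = 652 N/mm.
f_max = √(f_v² + f_b²) = √(85.17² + 652²) = 657.5 N/mm.
r_n/Ω = (1/2.0) × 0.6 × 430 × (0.707 × 8) = 729.6 N/mm → adequate.

f_max ≈ 658 N/mm; adequate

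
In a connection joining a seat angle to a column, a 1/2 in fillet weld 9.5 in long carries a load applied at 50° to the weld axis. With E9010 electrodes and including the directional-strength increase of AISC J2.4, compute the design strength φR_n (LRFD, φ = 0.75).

E90XX → F_EXX = 90 ksi.
t_e = 0.707 × 0.5 = 0.3535 in; A_we = 0.3535 × 9.5 = 3.358 in².
Directional factor: 1.0 + 0.5 sin^1.5(50°) = 1.335.
F_nw = 0.6 × 90 × 1.335 = 72.1 ksi.
φR_n = 0.75 × 72.1 × 3.358 = 181.6 kip.

φR_n ≈ 182 kip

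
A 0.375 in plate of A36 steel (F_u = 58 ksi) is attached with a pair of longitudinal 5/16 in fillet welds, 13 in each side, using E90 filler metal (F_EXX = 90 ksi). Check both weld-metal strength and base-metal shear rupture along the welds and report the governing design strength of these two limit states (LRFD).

φR_n ≈ 233 kip (weld metal governs)

t_e = 0.707 × 0.3125 = 0.2209 in; L = 26 in.
Weld metal: φR_n = 0.75 × 0.6 × 90 × 0.2209 × 26 = 232.6 kip.
Base metal (shear rupture): φR_n = 0.75 × 0.6 × 58 × 0.375 × 26 = 254.5 kip.
Governing: weld metal.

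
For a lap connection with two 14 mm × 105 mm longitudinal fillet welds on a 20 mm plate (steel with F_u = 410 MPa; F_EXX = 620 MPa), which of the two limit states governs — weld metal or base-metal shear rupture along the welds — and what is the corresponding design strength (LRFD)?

t_e = 0.707 × 14 = 9.898 mm; L = 210 mm.
Weld metal: φR_n = 0.75 × 0.6 × 620 × 9.898 × 210 × 10⁻³ = 579.9 kN.
Base metal (shear rupture): φR_n = 0.75 × 0.6 × 410 × 20 × 210 × 10⁻³ = 774.9 kN.
Governing: weld metal.

φR_n ≈ 580 kN (weld metal governs)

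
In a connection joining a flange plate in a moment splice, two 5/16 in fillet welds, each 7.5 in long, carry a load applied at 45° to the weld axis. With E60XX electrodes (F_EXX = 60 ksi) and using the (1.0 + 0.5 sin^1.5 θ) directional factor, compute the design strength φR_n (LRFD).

t_e = 0.707 × 0.3125 = 0.2209 in; A_we = 0.2209 × 15 = 3.314 in².
Directional factor: 1.0 + 0.5 sin^1.5(45°) = 1.297.
F_nw = 0.6 × 60 × 1.297 = 46.7 ksi.
φR_n = 0.75 × 46.7 × 3.314 = 116.1 kip.

φR_n ≈ 116 kip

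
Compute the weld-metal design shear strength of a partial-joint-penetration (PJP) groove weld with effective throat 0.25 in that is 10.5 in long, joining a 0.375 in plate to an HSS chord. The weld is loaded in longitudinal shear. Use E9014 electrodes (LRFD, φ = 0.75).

E90XX → F_EXX = 90 ksi.
Effective throat (given) t_e = 0.25 in.
A_we = 0.25 × 10.5 = 2.625 in².
F_nw = 0.6 F_EXX = 54 ksi.
φR_n = 0.75 × 54 × 2.625 = 106.3 kip.

φR_n ≈ 106 kip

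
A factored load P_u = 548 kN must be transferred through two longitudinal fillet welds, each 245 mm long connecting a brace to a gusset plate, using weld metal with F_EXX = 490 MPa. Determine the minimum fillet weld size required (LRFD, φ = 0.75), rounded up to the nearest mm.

w = 8 mm

Total weld length L = 490 mm.
Required throat t_e = P_u / (φ × 0.6 F_EXX × L) = 548 / (0.75 × 0.6 × 490 × 490 × 10⁻³) = 5.072 mm.
Required leg w = t_e / 0.707 = 7.174 mm → use 8 mm.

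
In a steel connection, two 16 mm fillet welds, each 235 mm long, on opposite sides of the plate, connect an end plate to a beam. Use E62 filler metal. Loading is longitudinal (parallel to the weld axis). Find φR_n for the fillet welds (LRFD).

E62XX → F_EXX = 620 MPa.
Effective throat t_e = 0.707 × 16 = 11.31 mm.
Total length L = 470 mm; A_we = 11.31 × 470 = 5317 mm².
F_nw = 0.6 F_EXX = 0.6 × 620 = 372 MPa.
φR_n = 0.75 × 372 × 5317 × 10⁻³ = 1483 kN.

φR_n ≈ 1480 kN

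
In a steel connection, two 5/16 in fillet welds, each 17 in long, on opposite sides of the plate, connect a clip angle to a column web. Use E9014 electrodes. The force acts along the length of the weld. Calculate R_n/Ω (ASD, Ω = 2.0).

E90XX → F_EXX = 90 ksi.
Effective throat t_e = 0.707 × 0.3125 = 0.2209 in.
Total length L = 34 in; A_we = 0.2209 × 34 = 7.512 in².
F_nw = 0.6 F_EXX = 0.6 × 90 = 54 ksi.
R_n = 54 × 7.512 = 405.6 kip; R_n/Ω = 405.6/2.0 = 202.8 kip.

R_n/Ω ≈ 203 kip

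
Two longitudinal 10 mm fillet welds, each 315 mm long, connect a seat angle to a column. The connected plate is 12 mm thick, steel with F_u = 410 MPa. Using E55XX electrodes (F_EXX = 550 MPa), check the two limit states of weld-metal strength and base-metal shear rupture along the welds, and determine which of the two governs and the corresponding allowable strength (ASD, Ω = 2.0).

R_n/Ω ≈ 735 kN (weld metal governs)

t_e = 0.707 × 10 = 7.07 mm; L = 630 mm.
Weld metal: R_n/Ω = (1/2.0) × 0.6 × 550 × 7.07 × 630 × 10⁻³ = 734.9 kN.
Base metal (shear rupture): R_n/Ω = (1/2.0) × 0.6 × 410 × 12 × 630 × 10⁻³ = 929.9 kN.
Governing: weld metal.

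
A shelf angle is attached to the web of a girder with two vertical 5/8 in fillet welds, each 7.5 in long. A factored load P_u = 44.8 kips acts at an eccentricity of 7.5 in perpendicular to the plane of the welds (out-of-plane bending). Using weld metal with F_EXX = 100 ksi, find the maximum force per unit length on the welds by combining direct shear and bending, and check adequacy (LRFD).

L_w = 2 × 7.5 = 15 in; section modulus (unit throat) S = 2 × L²/6 = 18.75 in².
Direct shear f_v = P/L_w = 44.8/15 = 2.987 kip/in.
Moment M = P × e = 44.8 × 7.5 = 336 kip·in; bending f_b = M/S = 17.92 kip/in.
f_max = √(f_v² + f_b²) = √(2.987² + 17.92²) = 18.17 kip/in.
φr_n = 0.75 × 0.6 × 100 × (0.707 × 0.625) = 19.88 kip/in → adequate.

f_max ≈ 18.2 kip/in; adequate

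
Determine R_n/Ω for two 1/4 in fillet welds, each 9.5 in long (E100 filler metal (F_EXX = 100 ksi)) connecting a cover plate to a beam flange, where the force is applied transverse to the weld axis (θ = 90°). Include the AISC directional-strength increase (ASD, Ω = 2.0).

R_n/Ω ≈ 151 kip

t_e = 0.707 × 0.25 = 0.1767 in; A_we = 0.1767 × 19 = 3.358 in².
Directional factor: 1.0 + 0.5 sin^1.5(90°) = 1.5.
F_nw = 0.6 × 100 × 1.5 = 90 ksi.
R_n/Ω = (90 × 3.358) / 2.0 = 151.1 kip.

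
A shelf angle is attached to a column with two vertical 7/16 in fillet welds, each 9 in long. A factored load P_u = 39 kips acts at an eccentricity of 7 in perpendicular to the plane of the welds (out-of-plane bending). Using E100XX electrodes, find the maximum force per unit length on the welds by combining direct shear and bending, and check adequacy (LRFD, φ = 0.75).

f_max ≈ 10.3 kip/in; adequate

E100XX → F_EXX = 100 ksi.
L_w = 2 × 9 = 18 in; section modulus (unit throat) S = 2 × L²/6 = 27 in².
Direct shear f_v = P/L_w = 39/18 = 2.167 kip/in.
Moment M = P × e = 39 × 7 = 273 kip·in; bending f_b = M/S = 10.11 kip/in.
f_max = √(f_v² + f_b²) = √(2.167² + 10.11²) = 10.34 kip/in.
φr_n = 0.75 × 0.6 × 100 × (0.707 × 0.4375) = 13.92 kip/in → adequate.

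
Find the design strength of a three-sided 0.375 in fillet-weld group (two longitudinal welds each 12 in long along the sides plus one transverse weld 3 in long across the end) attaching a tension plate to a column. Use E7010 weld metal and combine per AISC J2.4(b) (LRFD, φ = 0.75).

φR_n ≈ 225 kip

E70XX → F_EXX = 70 ksi.
t_e = 0.707 × 0.375 = 0.2651 in.
R_nwl = 0.6 × 70 × 0.2651 × 24 = 267.2 kip (longitudinal, 2 welds).
R_nwt = 0.6 × 70 × 0.2651 × 3 = 33.41 kip (transverse, base value).
(i) R_nwl + R_nwt = 300.7 kip; (ii) 0.85 R_nwl + 1.5 R_nwt = 277.3 kip.
R_n = max = 300.7 kip [governs: (i)]; φR_n = 225.5 kip.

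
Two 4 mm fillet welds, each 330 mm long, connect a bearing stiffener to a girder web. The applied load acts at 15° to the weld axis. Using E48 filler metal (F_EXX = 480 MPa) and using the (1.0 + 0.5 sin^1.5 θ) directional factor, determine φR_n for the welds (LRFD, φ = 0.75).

φR_n ≈ 430 kN

t_e = 0.707 × 4 = 2.828 mm; A_we = 2.828 × 660 = 1866 mm².
Directional factor: 1.0 + 0.5 sin^1.5(15°) = 1.066.
F_nw = 0.6 × 480 × 1.066 = 307 MPa.
φR_n = 0.75 × 307 × 1866 × 10⁻³ = 429.7 kN.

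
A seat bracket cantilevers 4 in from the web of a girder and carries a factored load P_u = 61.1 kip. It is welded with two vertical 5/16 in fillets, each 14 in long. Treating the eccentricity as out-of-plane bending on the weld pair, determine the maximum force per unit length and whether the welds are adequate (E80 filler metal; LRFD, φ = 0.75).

E80XX → F_EXX = 80 ksi.
L_w = 2 × 14 = 28 in; section modulus (unit throat) S = 2 × L²/6 = 65.33 in².
Direct shear f_v = P/L_w = 61.1/28 = 2.182 kip/in.
Moment M = P × e = 61.1 × 4 = 244.4 kip·in; bending f_b = M/S = 3.741 kip/in.
f_max = √(f_v² + f_b²) = √(2.182² + 3.741²) = 4.331 kip/in.
φr_n = 0.75 × 0.6 × 80 × (0.707 × 0.3125) = 7.954 kip/in → adequate.

f_max ≈ 4.33 kip/in; adequate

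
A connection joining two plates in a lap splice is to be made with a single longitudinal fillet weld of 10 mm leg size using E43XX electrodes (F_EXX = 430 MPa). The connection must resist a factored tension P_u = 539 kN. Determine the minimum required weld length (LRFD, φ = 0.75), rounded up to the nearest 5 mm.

L = 395 mm

Throat t_e = 0.707 × 10 = 7.07 mm.
φr_n = 0.75 × 0.6 × 430 × 7.07 × 10⁻³ = 1.368 kN/mm.
L_req = P_u / φr_n = 539 / 1.368 = 394 mm total.
Round up → use L = 395 mm.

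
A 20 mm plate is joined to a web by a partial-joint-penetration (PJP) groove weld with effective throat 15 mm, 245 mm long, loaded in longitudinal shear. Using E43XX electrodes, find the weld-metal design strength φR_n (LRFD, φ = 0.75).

φR_n ≈ 711 kN

E43XX → F_EXX = 430 MPa.
Effective throat (given) t_e = 15 mm.
A_we = 15 × 245 = 3675 mm².
F_nw = 0.6 F_EXX = 258 MPa.
φR_n = 0.75 × 258 × 3675 × 10⁻³ = 711.1 kN.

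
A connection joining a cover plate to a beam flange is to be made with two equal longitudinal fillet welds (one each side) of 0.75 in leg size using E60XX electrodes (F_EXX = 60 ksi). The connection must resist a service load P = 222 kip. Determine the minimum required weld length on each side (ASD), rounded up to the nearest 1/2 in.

L = 12 in on each side

Throat t_e = 0.707 × 0.75 = 0.5302 in.
r_n/Ω = (0.6 × 60 × 0.5302) / 2.0 = 9.544 kip/in.
L_req = P / (r_n/Ω) = 222 / 9.544 = 23.26 in total.
Per side: 23.26 / 2 = 11.63 in.
Round up → use L = 12 in on each side.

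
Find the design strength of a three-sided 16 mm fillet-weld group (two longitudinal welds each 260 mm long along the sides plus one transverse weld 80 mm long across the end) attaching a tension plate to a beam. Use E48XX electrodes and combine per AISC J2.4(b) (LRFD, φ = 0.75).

E48XX → F_EXX = 480 MPa.
t_e = 0.707 × 16 = 11.31 mm.
R_nwl = 0.6 × 480 × 11.31 × 520 × 10⁻³ = 1694 kN (longitudinal, 2 welds).
R_nwt = 0.6 × 480 × 11.31 × 80 × 10⁻³ = 260.6 kN (transverse, base value).
(i) R_nwl + R_nwt = 1955 kN; (ii) 0.85 R_nwl + 1.5 R_nwt = 1831 kN.
R_n = max = 1955 kN [governs: (i)]; φR_n = 1466 kN.

φR_n ≈ 1470 kN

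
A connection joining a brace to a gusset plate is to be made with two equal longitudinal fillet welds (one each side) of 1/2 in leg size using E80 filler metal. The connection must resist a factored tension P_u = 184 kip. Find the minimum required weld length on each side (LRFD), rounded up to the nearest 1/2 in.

L = 7.5 in on each side

E80XX → F_EXX = 80 ksi.
Throat t_e = 0.707 × 0.5 = 0.3535 in.
φr_n = 0.75 × 0.6 × 80 × 0.3535 = 12.73 kip/in.
L_req = P_u / φr_n = 184 / 12.73 = 14.46 in total.
Per side: 14.46 / 2 = 7.229 in.
Round up → use L = 7.5 in on each side.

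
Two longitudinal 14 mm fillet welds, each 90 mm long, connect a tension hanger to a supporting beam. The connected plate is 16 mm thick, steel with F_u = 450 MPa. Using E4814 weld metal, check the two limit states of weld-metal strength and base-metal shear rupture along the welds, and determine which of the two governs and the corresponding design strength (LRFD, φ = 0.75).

E48XX → F_EXX = 480 MPa.
t_e = 0.707 × 14 = 9.898 mm; L = 180 mm.
Weld metal: φR_n = 0.75 × 0.6 × 480 × 9.898 × 180 × 10⁻³ = 384.8 kN.
Base metal (shear rupture): φR_n = 0.75 × 0.6 × 450 × 16 × 180 × 10⁻³ = 583.2 kN.
Governing: weld metal.

φR_n ≈ 385 kN (weld metal governs)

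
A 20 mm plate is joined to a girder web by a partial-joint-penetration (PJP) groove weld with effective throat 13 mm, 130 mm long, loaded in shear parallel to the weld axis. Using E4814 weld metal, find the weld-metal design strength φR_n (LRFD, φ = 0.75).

φR_n ≈ 365 kN

E48XX → F_EXX = 480 MPa.
Effective throat (given) t_e = 13 mm.
A_we = 13 × 130 = 1690 mm².
F_nw = 0.6 F_EXX = 288 MPa.
φR_n = 0.75 × 288 × 1690 × 10⁻³ = 365 kN.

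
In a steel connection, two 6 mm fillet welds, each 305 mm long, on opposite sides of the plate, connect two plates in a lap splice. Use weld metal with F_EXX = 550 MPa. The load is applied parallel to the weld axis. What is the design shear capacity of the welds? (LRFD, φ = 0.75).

Effective throat t_e = 0.707 × 6 = 4.242 mm.
Total length L = 610 mm; A_we = 4.242 × 610 = 2588 mm².
F_nw = 0.6 F_EXX = 0.6 × 550 = 330 MPa.
φR_n = 0.75 × 330 × 2588 × 10⁻³ = 640.4 kN.

φR_n ≈ 640 kN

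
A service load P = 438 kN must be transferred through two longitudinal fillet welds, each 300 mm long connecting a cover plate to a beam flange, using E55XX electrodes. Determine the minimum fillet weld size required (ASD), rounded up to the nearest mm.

w = 7 mm

E55XX → F_EXX = 550 MPa.
Total weld length L = 600 mm.
Required throat t_e = P × Ω / (0.6 F_EXX × L) = 438 × 2.0 / (0.6 × 550 × 600 × 10⁻³) = 4.424 mm.
Required leg w = t_e / 0.707 = 6.258 mm → use 7 mm.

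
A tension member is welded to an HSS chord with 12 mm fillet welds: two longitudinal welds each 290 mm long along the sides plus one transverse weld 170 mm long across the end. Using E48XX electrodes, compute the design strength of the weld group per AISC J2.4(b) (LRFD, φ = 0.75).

φR_n ≈ 1370 kN

E48XX → F_EXX = 480 MPa.
t_e = 0.707 × 12 = 8.484 mm.
R_nwl = 0.6 × 480 × 8.484 × 580 × 10⁻³ = 1417 kN (longitudinal, 2 welds).
R_nwt = 0.6 × 480 × 8.484 × 170 × 10⁻³ = 415.4 kN (transverse, base value).
(i) R_nwl + R_nwt = 1833 kN; (ii) 0.85 R_nwl + 1.5 R_nwt = 1828 kN.
R_n = max = 1833 kN [governs: (i)]; φR_n = 1374 kN.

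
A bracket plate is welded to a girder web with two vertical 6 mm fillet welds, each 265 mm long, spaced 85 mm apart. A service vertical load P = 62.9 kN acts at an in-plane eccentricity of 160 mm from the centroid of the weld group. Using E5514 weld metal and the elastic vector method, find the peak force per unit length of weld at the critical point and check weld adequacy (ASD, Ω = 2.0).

E55XX → F_EXX = 550 MPa.
Total weld length L_w = 530 mm. Treat welds as unit-width lines.
Polar moment about centroid: J = 2[d³/12 + d(b/2)²] = 2[265³/12 + 265×42.5²] = 4059000 mm³.
Direct shear f_v = P/L_w = 62.9×10³ / 530 = 118.7 N/mm (vertical).
Torsion M = P·e = 62.9×10³ × 160 = 10064000 N·mm.
Critical point at (x, y) = (42.5, 132.5) from centroid. f_tx = M·y/J = 328.5 N/mm; f_ty = M·x/J = 105.4 N/mm.
Resultant f_max = √[f_tx² + (f_v + f_ty)²] = √[328.5² + (118.7 + 105.4)²] = 397.7 N/mm.
Capacity per unit length: r_n/Ω = (1/2.0) × 0.6 × 550 × (0.707 × 6) = 699.9 N/mm.
397.7 ≤ 699.9 → adequate.

f_max ≈ 398 N/mm; adequate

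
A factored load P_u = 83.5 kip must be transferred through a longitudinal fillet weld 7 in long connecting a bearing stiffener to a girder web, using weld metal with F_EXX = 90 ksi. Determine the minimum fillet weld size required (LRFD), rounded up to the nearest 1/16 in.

w = 7/16 in

Total weld length L = 7 in.
Required throat t_e = P_u / (φ × 0.6 F_EXX × L) = 83.5 / (0.75 × 0.6 × 90 × 7) = 0.2945 in.
Required leg w = t_e / 0.707 = 0.4166 in → use 7/16 in.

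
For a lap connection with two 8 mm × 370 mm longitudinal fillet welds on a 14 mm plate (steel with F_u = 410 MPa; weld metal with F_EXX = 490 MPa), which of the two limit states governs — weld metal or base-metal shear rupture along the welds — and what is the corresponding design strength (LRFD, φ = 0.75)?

φR_n ≈ 923 kN (weld metal governs)

t_e = 0.707 × 8 = 5.656 mm; L = 740 mm.
Weld metal: φR_n = 0.75 × 0.6 × 490 × 5.656 × 740 × 10⁻³ = 922.9 kN.
Base metal (shear rupture): φR_n = 0.75 × 0.6 × 410 × 14 × 740 × 10⁻³ = 1911 kN.
Governing: weld metal.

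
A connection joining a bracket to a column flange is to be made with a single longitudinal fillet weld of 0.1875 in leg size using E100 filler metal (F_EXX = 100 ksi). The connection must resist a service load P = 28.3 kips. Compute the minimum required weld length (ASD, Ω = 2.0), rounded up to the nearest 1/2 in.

Throat t_e = 0.707 × 0.1875 = 0.1326 in.
r_n/Ω = (0.6 × 100 × 0.1326) / 2.0 = 3.977 kip/in.
L_req = P / (r_n/Ω) = 28.3 / 3.977 = 7.116 in total.
Round up → use L = 7.5 in.

L = 7.5 in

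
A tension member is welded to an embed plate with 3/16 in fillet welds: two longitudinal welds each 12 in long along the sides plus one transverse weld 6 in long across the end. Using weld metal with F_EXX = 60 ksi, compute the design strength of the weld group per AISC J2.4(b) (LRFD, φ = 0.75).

φR_n ≈ 107 kip

t_e = 0.707 × 0.1875 = 0.1326 in.
R_nwl = 0.6 × 60 × 0.1326 × 24 = 114.5 kip (longitudinal, 2 welds).
R_nwt = 0.6 × 60 × 0.1326 × 6 = 28.63 kip (transverse, base value).
(i) R_nwl + R_nwt = 143.2 kip; (ii) 0.85 R_nwl + 1.5 R_nwt = 140.3 kip.
R_n = max = 143.2 kip [governs: (i)]; φR_n = 107.4 kip.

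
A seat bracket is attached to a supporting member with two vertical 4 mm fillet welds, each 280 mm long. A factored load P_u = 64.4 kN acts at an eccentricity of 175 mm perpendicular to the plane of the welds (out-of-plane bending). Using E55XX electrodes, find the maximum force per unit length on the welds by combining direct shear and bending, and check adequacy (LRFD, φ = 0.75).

E55XX → F_EXX = 550 MPa.
L_w = 2 × 280 = 560 mm; section modulus (unit throat) S = 2 × L²/6 = 26130 mm².
Direct shear f_v = P/L_w = 64.4×10³/560 = 115 N/mm.
Moment M = P × e = 64.4×10³ × 175 = 11270000 N·mm; bending f_b = M/S = 431.3 N/mm.
f_max = √(f_v² + f_b²) = √(115² + 431.3²) = 446.3 N/mm.
φr_n = 0.75 × 0.6 × 550 × (0.707 × 4) = 699.9 N/mm → adequate.

f_max ≈ 446 N/mm; adequate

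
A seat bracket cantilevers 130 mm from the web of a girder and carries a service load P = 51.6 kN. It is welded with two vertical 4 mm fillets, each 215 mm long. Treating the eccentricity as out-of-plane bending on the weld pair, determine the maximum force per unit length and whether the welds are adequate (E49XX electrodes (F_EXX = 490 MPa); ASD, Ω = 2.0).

f_max ≈ 452 N/mm; NOT adequate

L_w = 2 × 215 = 430 mm; section modulus (unit throat) S = 2 × L²/6 = 15410 mm².
Direct shear f_v = P/L_w = 51.6×10³/430 = 120 N/mm.
Moment M = P × e = 51.6×10³ × 130 = 6708000 N·mm; bending f_b = M/S = 435.3 N/mm.
f_max = √(f_v² + f_b²) = √(120² + 435.3²) = 451.6 N/mm.
r_n/Ω = (1/2.0) × 0.6 × 490 × (0.707 × 4) = 415.7 N/mm → NOT adequate.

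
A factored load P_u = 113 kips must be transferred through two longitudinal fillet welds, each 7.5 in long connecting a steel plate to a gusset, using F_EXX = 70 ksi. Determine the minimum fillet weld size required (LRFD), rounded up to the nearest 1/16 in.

Total weld length L = 15 in.
Required throat t_e = P_u / (φ × 0.6 F_EXX × L) = 113 / (0.75 × 0.6 × 70 × 15) = 0.2392 in.
Required leg w = t_e / 0.707 = 0.3383 in → use 3/8 in.

w = 3/8 in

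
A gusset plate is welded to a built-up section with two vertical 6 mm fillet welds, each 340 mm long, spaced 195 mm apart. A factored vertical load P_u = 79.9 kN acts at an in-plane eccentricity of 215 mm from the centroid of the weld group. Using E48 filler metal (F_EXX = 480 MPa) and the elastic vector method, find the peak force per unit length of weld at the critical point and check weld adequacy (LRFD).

f_max ≈ 333 N/mm; adequate

Total weld length L_w = 680 mm. Treat welds as unit-width lines.
Polar moment about centroid: J = 2[d³/12 + d(b/2)²] = 2[340³/12 + 340×97.5²] = 13010000 mm³.
Direct shear f_v = P/L_w = 79.9×10³ / 680 = 117.5 N/mm (vertical).
Torsion M = P·e = 79.9×10³ × 215 = 17178000 N·mm.
Critical point at (x, y) = (97.5, 170) from centroid. f_tx = M·y/J = 224.4 N/mm; f_ty = M·x/J = 128.7 N/mm.
Resultant f_max = √[f_tx² + (f_v + f_ty)²] = √[224.4² + (117.5 + 128.7)²] = 333.1 N/mm.
Capacity per unit length: φr_n = 0.75 × 0.6 × 480 × (0.707 × 6) = 916.3 N/mm.
333.1 ≤ 916.3 → adequate.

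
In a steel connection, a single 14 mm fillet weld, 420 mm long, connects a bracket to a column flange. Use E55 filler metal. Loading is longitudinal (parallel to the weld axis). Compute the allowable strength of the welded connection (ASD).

R_n/Ω ≈ 686 kN

E55XX → F_EXX = 550 MPa.
Effective throat t_e = 0.707 × 14 = 9.898 mm.
Total length L = 420 mm; A_we = 9.898 × 420 = 4157 mm².
F_nw = 0.6 F_EXX = 0.6 × 550 = 330 MPa.
R_n = 330 × 4157 × 10⁻³ = 1372 kN; R_n/Ω = 1372/2.0 = 685.9 kN.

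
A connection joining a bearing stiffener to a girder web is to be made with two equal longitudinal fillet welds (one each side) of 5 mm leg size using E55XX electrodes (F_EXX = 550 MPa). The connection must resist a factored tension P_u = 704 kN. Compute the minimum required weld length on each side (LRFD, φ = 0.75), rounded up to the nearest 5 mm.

L = 405 mm on each side

Throat t_e = 0.707 × 5 = 3.535 mm.
φr_n = 0.75 × 0.6 × 550 × 3.535 × 10⁻³ = 0.8749 kN/mm.
L_req = P_u / φr_n = 704 / 0.8749 = 804.7 mm total.
Per side: 804.7 / 2 = 402.3 mm.
Round up → use L = 405 mm on each side.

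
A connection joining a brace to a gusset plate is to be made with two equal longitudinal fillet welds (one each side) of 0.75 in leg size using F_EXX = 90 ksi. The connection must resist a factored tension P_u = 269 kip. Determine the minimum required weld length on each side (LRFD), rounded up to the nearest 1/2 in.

L = 6.5 in on each side

Throat t_e = 0.707 × 0.75 = 0.5302 in.
φr_n = 0.75 × 0.6 × 90 × 0.5302 = 21.48 kip/in.
L_req = P_u / φr_n = 269 / 21.48 = 12.53 in total.
Per side: 12.53 / 2 = 6.263 in.
Round up → use L = 6.5 in on each side.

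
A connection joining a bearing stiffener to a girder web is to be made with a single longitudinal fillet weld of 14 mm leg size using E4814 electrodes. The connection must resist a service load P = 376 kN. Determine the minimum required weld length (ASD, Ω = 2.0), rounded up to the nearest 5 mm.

E48XX → F_EXX = 480 MPa.
Throat t_e = 0.707 × 14 = 9.898 mm.
r_n/Ω = (0.6 × 480 × 9.898) / 2.0 = 1425 N/mm = 1.425 kN/mm.
L_req = P / (r_n/Ω) = 376 / 1.425 = 263.8 mm total.
Round up → use L = 265 mm.

L = 265 mm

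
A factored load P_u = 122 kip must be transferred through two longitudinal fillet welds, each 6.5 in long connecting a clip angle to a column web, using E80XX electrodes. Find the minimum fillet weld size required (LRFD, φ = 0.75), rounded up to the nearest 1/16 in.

E80XX → F_EXX = 80 ksi.
Total weld length L = 13 in.
Required throat t_e = P_u / (φ × 0.6 F_EXX × L) = 122 / (0.75 × 0.6 × 80 × 13) = 0.2607 in.
Required leg w = t_e / 0.707 = 0.3687 in → use 3/8 in.

w = 3/8 in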